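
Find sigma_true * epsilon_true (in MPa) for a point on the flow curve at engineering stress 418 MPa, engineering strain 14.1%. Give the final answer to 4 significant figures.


sigma_true = sigma_eng * (1 + epsilon_eng)
sigma_true = 418 * (1 + 0.141) = 476.938 MPa
epsilon_true = ln(1 + epsilon_eng)
epsilon_true = ln(1 + 0.141) = 0.131905
sigma_true * epsilon_true = 476.938 * 0.131905 = 62.91 MPa


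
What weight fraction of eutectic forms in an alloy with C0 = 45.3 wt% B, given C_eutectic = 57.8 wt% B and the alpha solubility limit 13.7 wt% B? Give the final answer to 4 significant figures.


f_primary = (C_e - C0) / (C_e - C_alpha_max)
f_primary = (57.8 - 45.3) / (57.8 - 13.7)
f_primary = 0.283447
f_eutectic = 1 - 0.283447 = 0.7166


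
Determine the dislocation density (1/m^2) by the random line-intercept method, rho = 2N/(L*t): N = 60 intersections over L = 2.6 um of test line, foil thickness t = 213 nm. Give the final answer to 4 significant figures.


rho = 2N / (L * t)
L = 2.6 um = 2.6e-06 m, t = 213 nm = 2.13e-07 m
rho = 2 * 60 / (2.6e-06 * 2.13e-07)
rho = 2.167e+14 1/m^2


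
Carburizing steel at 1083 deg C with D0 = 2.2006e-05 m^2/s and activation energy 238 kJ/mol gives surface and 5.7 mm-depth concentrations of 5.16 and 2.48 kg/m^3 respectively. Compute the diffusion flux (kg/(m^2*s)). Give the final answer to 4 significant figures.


Step 1: D = D0 * exp(-Qd/(R*T))
T = 1083 + 273.15 = 1356.15 K
D = 2.2006e-05 * exp(-238e3 / (8.314 * 1356.15)) = 1.49692e-14 m^2/s
Step 2: J = D * (C1 - C2) / dx
J = 1.49692e-14 * (5.16 - 2.48) / 5.7e-03
J = 7.038e-12 kg/(m^2*s)


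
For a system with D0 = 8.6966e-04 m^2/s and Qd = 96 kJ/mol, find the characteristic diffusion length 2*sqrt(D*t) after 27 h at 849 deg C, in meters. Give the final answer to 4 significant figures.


Step 1: D = D0 * exp(-Qd/(R*T))
T = 1122.15 K
D = 8.6966e-04 * exp(-96e3 / (8.314 * 1122.15)) = 2.95469e-08 m^2/s
Step 2: L = 2*sqrt(D*t)
t = 27 h = 97200 s
L = 2*sqrt(2.95469e-08 * 97200) = 0.1072 m


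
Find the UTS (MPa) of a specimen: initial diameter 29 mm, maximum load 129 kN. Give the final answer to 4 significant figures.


A0 = pi*(d/2)^2 = pi*(29/2)^2 = 660.52 mm^2
UTS = F_max / A0 = 129*1000 / 660.52
UTS = 195.3 MPa


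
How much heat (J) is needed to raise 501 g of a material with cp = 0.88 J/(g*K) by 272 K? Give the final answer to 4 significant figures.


Q = m * cp * dT
Q = 501 * 0.88 * 272
Q = 119900 J


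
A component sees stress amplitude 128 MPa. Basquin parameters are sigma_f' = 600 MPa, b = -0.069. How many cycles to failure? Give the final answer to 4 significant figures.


sigma_a = sigma_f' * (2*Nf)^b
2*Nf = (sigma_a / sigma_f')^(1/b)
2*Nf = (128 / 600)^(1/-0.069)
2*Nf = 5.29403e+09
Nf = 2.647e+09 cycles


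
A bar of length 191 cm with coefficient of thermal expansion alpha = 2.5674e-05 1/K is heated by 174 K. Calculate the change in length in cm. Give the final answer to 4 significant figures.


dL = L0 * alpha * dT
dL = 191 * 2.5674e-05 * 174
dL = 0.8532 cm


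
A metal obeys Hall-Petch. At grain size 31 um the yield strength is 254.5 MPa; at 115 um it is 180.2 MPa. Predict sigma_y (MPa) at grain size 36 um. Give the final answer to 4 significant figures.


sigma_y = sigma0 + k / sqrt(d)
1/sqrt(d1) = 1/sqrt(3.1e-05) = 179.605;  1/sqrt(d2) = 93.2505
k = (sigma1 - sigma2) / (1/sqrt(d1) - 1/sqrt(d2)) = (254.5 - 180.2) / (179.605 - 93.2505) = 0.860404 MPa*m^0.5
sigma0 = sigma1 - k/sqrt(d1) = 254.5 - 0.860404*179.605 = 99.9669 MPa
sigma_y(d3) = 99.9669 + 0.860404 / sqrt(3.6e-05) = 243.4 MPa


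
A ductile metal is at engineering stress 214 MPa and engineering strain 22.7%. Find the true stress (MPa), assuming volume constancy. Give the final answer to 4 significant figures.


sigma_true = sigma_eng * (1 + epsilon_eng)
sigma_true = 214 * (1 + 0.227)
sigma_true = 262.6 MPa


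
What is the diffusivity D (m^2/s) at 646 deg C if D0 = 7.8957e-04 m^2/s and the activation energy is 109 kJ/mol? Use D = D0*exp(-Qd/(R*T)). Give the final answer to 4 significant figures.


D = D0 * exp(-Qd / (R*T))
T = 919.15 K
D = 7.8957e-04 * exp(-109e3 / (8.314 * 919.15))
D = 5.044e-10 m^2/s


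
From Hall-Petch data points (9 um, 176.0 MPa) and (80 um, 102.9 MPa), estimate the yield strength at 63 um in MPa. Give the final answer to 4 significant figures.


sigma_y = sigma0 + k / sqrt(d)
1/sqrt(d1) = 1/sqrt(9e-06) = 333.333;  1/sqrt(d2) = 111.803
k = (sigma1 - sigma2) / (1/sqrt(d1) - 1/sqrt(d2)) = (176.0 - 102.9) / (333.333 - 111.803) = 0.329978 MPa*m^0.5
sigma0 = sigma1 - k/sqrt(d1) = 176.0 - 0.329978*333.333 = 66.0073 MPa
sigma_y(d3) = 66.0073 + 0.329978 / sqrt(6.3e-05) = 107.6 MPa


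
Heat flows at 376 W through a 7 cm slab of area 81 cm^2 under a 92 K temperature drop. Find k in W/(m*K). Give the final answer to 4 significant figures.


k = Q*L / (A*dT)
L = 0.07 m, A = 8.1e-03 m^2
k = 376 * 0.07 / (8.1e-03 * 92)
k = 35.32 W/(m*K)


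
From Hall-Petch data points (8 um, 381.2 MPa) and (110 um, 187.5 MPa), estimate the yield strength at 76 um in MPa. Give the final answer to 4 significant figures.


sigma_y = sigma0 + k / sqrt(d)
1/sqrt(d1) = 1/sqrt(8e-06) = 353.553;  1/sqrt(d2) = 95.3463
k = (sigma1 - sigma2) / (1/sqrt(d1) - 1/sqrt(d2)) = (381.2 - 187.5) / (353.553 - 95.3463) = 0.750173 MPa*m^0.5
sigma0 = sigma1 - k/sqrt(d1) = 381.2 - 0.750173*353.553 = 115.974 MPa
sigma_y(d3) = 115.974 + 0.750173 / sqrt(7.6e-05) = 202 MPa


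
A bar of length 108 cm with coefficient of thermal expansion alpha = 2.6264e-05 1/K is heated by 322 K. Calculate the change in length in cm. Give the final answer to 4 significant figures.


dL = L0 * alpha * dT
dL = 108 * 2.6264e-05 * 322
dL = 0.9134 cm


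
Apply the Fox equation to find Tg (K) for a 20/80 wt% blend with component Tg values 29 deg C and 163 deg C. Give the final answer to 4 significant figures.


1/Tg = w1/Tg1 + w2/Tg2 (in Kelvin)
Tg1 = 302.15 K, Tg2 = 436.15 K
1/Tg = 0.2/302.15 + 0.8/436.15
Tg = 400.6 K


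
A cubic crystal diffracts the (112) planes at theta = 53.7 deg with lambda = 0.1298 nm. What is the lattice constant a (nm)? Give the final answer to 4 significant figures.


d = lambda / (2*sin(theta))
d = 0.1298 / (2*sin(53.7 deg))
d = 0.0805283 nm
a = d * sqrt(h^2+k^2+l^2) = 0.0805283 * sqrt(6)
a = 0.1973 nm


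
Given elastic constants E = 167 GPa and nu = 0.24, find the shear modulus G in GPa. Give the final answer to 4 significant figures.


G = E / (2*(1+nu))
G = 167 / (2*(1+0.24))
G = 67.34 GPa


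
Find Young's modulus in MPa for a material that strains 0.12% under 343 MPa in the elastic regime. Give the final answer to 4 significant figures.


E = sigma / epsilon
epsilon = 0.12% = 1.2e-03
E = 343 / 1.2e-03
E = 285800 MPa


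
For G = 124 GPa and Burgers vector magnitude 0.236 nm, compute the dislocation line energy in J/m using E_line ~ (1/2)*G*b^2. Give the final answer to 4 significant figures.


E = G*b^2/2
b = 0.236 nm = 2.36e-10 m
G = 124 GPa = 1.24e+11 Pa
E = 0.5 * 1.24e+11 * (2.36e-10)^2
E = 3.453e-09 J/m


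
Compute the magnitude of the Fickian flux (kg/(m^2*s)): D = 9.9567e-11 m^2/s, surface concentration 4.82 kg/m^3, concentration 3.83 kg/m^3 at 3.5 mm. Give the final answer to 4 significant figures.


J = -D * (dC/dx) = D * (C1 - C2) / dx
J = 9.9567e-11 * (4.82 - 3.83) / 3.5e-03
J = 2.816e-08 kg/(m^2*s)


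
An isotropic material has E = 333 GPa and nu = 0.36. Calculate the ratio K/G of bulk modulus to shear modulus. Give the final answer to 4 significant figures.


G = E / (2*(1+nu))
G = 333 / (2*(1+0.36)) = 122.426 GPa
K = E / (3*(1-2*nu))
K = 333 / (3*(1-2*0.36)) = 396.429 GPa
K/G = 396.429 / 122.426 = 3.238


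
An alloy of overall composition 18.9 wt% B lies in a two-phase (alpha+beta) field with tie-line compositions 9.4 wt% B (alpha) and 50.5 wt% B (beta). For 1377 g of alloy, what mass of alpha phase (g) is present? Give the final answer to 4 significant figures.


f_alpha = (C_beta - C0) / (C_beta - C_alpha)
f_alpha = (50.5 - 18.9) / (50.5 - 9.4) = 0.768856
m_alpha = f_alpha * m_total = 0.768856 * 1377 = 1059 g


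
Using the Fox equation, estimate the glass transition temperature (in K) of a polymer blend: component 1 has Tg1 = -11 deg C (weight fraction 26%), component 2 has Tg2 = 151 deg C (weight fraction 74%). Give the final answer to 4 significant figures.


1/Tg = w1/Tg1 + w2/Tg2 (in Kelvin)
Tg1 = 262.15 K, Tg2 = 424.15 K
1/Tg = 0.26/262.15 + 0.74/424.15
Tg = 365.4 K


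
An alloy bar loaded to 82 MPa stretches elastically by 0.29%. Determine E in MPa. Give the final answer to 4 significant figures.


E = sigma / epsilon
epsilon = 0.29% = 2.9e-03
E = 82 / 2.9e-03
E = 28280 MPa


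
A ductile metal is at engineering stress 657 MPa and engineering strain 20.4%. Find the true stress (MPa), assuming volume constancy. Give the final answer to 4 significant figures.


sigma_true = sigma_eng * (1 + epsilon_eng)
sigma_true = 657 * (1 + 0.204)
sigma_true = 791 MPa


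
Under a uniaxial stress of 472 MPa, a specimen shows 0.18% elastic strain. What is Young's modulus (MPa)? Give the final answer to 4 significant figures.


E = sigma / epsilon
epsilon = 0.18% = 1.8e-03
E = 472 / 1.8e-03
E = 262200 MPa


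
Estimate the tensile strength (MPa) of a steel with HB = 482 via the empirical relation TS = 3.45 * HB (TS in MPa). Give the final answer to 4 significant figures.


TS (MPa) = 3.45 * HB
TS = 3.45 * 482
TS = 1663 MPa


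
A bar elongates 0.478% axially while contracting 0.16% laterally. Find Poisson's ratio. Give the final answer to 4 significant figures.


nu = -epsilon_lat / epsilon_axial
Lateral strain is contraction (negative), so using magnitudes:
nu = 0.16 / 0.478
nu = 0.3347


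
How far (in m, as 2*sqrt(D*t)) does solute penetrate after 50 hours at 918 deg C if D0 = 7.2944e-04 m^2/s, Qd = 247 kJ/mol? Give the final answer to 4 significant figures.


Step 1: D = D0 * exp(-Qd/(R*T))
T = 1191.15 K
D = 7.2944e-04 * exp(-247e3 / (8.314 * 1191.15)) = 1.0742e-14 m^2/s
Step 2: L = 2*sqrt(D*t)
t = 50 h = 180000 s
L = 2*sqrt(1.0742e-14 * 180000) = 8.794e-05 m


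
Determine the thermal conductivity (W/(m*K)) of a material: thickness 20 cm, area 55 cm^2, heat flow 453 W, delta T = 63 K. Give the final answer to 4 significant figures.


k = Q*L / (A*dT)
L = 0.2 m, A = 5.5e-03 m^2
k = 453 * 0.2 / (5.5e-03 * 63)
k = 261.5 W/(m*K)


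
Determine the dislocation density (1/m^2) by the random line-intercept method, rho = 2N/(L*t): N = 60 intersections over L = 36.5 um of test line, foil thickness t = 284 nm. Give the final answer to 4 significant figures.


rho = 2N / (L * t)
L = 36.5 um = 3.65e-05 m, t = 284 nm = 2.84e-07 m
rho = 2 * 60 / (3.65e-05 * 2.84e-07)
rho = 1.158e+13 1/m^2


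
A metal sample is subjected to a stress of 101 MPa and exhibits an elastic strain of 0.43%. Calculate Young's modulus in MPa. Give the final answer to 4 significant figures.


E = sigma / epsilon
epsilon = 0.43% = 4.3e-03
E = 101 / 4.3e-03
E = 23490 MPa


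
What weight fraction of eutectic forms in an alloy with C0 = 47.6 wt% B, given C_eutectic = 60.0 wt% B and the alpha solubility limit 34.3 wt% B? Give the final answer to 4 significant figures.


f_primary = (C_e - C0) / (C_e - C_alpha_max)
f_primary = (60.0 - 47.6) / (60.0 - 34.3)
f_primary = 0.48249
f_eutectic = 1 - 0.48249 = 0.5175


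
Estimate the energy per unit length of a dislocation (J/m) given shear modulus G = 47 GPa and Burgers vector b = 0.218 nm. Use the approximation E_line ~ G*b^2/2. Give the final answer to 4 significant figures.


E = G*b^2/2
b = 0.218 nm = 2.18e-10 m
G = 47 GPa = 4.7e+10 Pa
E = 0.5 * 4.7e+10 * (2.18e-10)^2
E = 1.117e-09 J/m


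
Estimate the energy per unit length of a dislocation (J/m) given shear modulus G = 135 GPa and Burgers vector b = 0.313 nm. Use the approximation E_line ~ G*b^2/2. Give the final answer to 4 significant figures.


E = G*b^2/2
b = 0.313 nm = 3.13e-10 m
G = 135 GPa = 1.35e+11 Pa
E = 0.5 * 1.35e+11 * (3.13e-10)^2
E = 6.613e-09 J/m


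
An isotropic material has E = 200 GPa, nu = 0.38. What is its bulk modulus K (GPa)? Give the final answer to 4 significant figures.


K = E / (3*(1-2*nu))
K = 200 / (3*(1-2*0.38))
K = 277.8 GPa


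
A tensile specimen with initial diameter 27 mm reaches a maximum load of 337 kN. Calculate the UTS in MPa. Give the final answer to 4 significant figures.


A0 = pi*(d/2)^2 = pi*(27/2)^2 = 572.555 mm^2
UTS = F_max / A0 = 337*1000 / 572.555
UTS = 588.6 MPa


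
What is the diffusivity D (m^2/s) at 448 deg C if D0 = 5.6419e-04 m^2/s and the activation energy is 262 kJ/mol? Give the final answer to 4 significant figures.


D = D0 * exp(-Qd / (R*T))
T = 721.15 K
D = 5.6419e-04 * exp(-262e3 / (8.314 * 721.15))
D = 5.935e-23 m^2/s


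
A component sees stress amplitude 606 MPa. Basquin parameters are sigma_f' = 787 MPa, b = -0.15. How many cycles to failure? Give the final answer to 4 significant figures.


sigma_a = sigma_f' * (2*Nf)^b
2*Nf = (sigma_a / sigma_f')^(1/b)
2*Nf = (606 / 787)^(1/-0.15)
2*Nf = 5.71059
Nf = 2.855 cycles


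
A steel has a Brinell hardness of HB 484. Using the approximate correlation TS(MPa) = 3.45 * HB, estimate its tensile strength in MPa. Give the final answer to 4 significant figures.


TS (MPa) = 3.45 * HB
TS = 3.45 * 484
TS = 1670 MPa


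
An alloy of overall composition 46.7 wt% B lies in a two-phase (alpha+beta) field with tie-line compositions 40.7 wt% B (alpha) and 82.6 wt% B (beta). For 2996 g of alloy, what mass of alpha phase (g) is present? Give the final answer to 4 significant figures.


f_alpha = (C_beta - C0) / (C_beta - C_alpha)
f_alpha = (82.6 - 46.7) / (82.6 - 40.7) = 0.856802
m_alpha = f_alpha * m_total = 0.856802 * 2996 = 2567 g


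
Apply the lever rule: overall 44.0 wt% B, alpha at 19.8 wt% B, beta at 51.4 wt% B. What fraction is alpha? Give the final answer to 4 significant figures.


f_alpha = (C_beta - C0) / (C_beta - C_alpha)
f_alpha = (51.4 - 44.0) / (51.4 - 19.8)
f_alpha = 0.2342


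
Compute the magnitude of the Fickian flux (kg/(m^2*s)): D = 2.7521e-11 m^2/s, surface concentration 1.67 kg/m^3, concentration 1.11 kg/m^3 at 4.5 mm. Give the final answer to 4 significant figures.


J = -D * (dC/dx) = D * (C1 - C2) / dx
J = 2.7521e-11 * (1.67 - 1.11) / 4.5e-03
J = 3.425e-09 kg/(m^2*s)


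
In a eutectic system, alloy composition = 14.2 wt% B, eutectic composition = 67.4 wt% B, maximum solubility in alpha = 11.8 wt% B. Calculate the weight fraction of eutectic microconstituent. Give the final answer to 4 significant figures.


f_primary = (C_e - C0) / (C_e - C_alpha_max)
f_primary = (67.4 - 14.2) / (67.4 - 11.8)
f_primary = 0.956835
f_eutectic = 1 - 0.956835 = 0.04317


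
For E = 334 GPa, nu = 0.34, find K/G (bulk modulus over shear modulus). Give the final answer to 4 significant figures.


G = E / (2*(1+nu))
G = 334 / (2*(1+0.34)) = 124.627 GPa
K = E / (3*(1-2*nu))
K = 334 / (3*(1-2*0.34)) = 347.917 GPa
K/G = 347.917 / 124.627 = 2.792


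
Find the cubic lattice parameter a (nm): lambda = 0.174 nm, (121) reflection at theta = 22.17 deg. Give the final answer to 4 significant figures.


d = lambda / (2*sin(theta))
d = 0.174 / (2*sin(22.17 deg))
d = 0.230552 nm
a = d * sqrt(h^2+k^2+l^2) = 0.230552 * sqrt(6)
a = 0.5647 nm


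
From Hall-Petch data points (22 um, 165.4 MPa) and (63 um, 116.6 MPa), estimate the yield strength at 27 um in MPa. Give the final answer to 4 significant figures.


sigma_y = sigma0 + k / sqrt(d)
1/sqrt(d1) = 1/sqrt(2.2e-05) = 213.201;  1/sqrt(d2) = 125.988
k = (sigma1 - sigma2) / (1/sqrt(d1) - 1/sqrt(d2)) = (165.4 - 116.6) / (213.201 - 125.988) = 0.559552 MPa*m^0.5
sigma0 = sigma1 - k/sqrt(d1) = 165.4 - 0.559552*213.201 = 46.103 MPa
sigma_y(d3) = 46.103 + 0.559552 / sqrt(2.7e-05) = 153.8 MPa


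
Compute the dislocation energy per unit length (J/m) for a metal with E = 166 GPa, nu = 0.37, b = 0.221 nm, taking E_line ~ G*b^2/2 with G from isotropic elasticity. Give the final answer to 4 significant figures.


Step 1: G = E / (2*(1+nu))
G = 166 / (2*(1+0.37)) = 60.5839 GPa = 6.05839e+10 Pa
Step 2: E_line = G*b^2/2
b = 0.221 nm = 2.21e-10 m
E_line = 0.5 * 6.05839e+10 * (2.21e-10)^2 = 1.479e-09 J/m


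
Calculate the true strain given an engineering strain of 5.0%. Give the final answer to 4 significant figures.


epsilon_true = ln(1 + epsilon_eng)
epsilon_true = ln(1 + 0.05)
epsilon_true = 0.04879


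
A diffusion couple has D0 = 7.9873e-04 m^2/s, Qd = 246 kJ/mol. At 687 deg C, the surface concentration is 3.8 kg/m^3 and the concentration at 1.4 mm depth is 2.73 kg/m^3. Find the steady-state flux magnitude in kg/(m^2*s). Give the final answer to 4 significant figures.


Step 1: D = D0 * exp(-Qd/(R*T))
T = 687 + 273.15 = 960.15 K
D = 7.9873e-04 * exp(-246e3 / (8.314 * 960.15)) = 3.30279e-17 m^2/s
Step 2: J = D * (C1 - C2) / dx
J = 3.30279e-17 * (3.8 - 2.73) / 1.4e-03
J = 2.524e-14 kg/(m^2*s)


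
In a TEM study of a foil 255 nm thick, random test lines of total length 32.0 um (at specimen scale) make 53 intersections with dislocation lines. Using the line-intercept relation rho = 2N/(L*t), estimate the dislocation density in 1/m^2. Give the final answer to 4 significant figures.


rho = 2N / (L * t)
L = 32.0 um = 3.2e-05 m, t = 255 nm = 2.55e-07 m
rho = 2 * 53 / (3.2e-05 * 2.55e-07)
rho = 1.299e+13 1/m^2


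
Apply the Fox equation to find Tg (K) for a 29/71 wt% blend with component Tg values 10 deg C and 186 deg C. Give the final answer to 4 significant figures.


1/Tg = w1/Tg1 + w2/Tg2 (in Kelvin)
Tg1 = 283.15 K, Tg2 = 459.15 K
1/Tg = 0.29/283.15 + 0.71/459.15
Tg = 389 K


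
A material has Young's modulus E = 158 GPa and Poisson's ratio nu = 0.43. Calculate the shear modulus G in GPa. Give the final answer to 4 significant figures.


G = E / (2*(1+nu))
G = 158 / (2*(1+0.43))
G = 55.24 GPa


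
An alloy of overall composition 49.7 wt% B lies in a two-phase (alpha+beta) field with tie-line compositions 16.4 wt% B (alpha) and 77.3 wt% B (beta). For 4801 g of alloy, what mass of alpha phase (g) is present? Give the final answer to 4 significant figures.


f_alpha = (C_beta - C0) / (C_beta - C_alpha)
f_alpha = (77.3 - 49.7) / (77.3 - 16.4) = 0.453202
m_alpha = f_alpha * m_total = 0.453202 * 4801 = 2176 g


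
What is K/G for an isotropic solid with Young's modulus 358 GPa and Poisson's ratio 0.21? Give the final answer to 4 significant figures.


G = E / (2*(1+nu))
G = 358 / (2*(1+0.21)) = 147.934 GPa
K = E / (3*(1-2*nu))
K = 358 / (3*(1-2*0.21)) = 205.747 GPa
K/G = 205.747 / 147.934 = 1.391


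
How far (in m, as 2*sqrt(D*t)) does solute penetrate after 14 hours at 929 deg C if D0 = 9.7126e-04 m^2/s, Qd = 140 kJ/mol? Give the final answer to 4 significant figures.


Step 1: D = D0 * exp(-Qd/(R*T))
T = 1202.15 K
D = 9.7126e-04 * exp(-140e3 / (8.314 * 1202.15)) = 8.01629e-10 m^2/s
Step 2: L = 2*sqrt(D*t)
t = 14 h = 50400 s
L = 2*sqrt(8.01629e-10 * 50400) = 0.01271 m


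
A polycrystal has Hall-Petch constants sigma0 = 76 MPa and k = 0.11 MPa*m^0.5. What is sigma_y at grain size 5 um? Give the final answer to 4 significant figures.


sigma_y = sigma0 + k / sqrt(d)
d = 5 um = 5e-06 m
sigma_y = 76 + 0.11 / sqrt(5e-06)
sigma_y = 125.2 MPa


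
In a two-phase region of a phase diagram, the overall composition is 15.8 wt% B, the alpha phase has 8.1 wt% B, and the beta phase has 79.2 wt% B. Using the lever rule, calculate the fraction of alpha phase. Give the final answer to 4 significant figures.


f_alpha = (C_beta - C0) / (C_beta - C_alpha)
f_alpha = (79.2 - 15.8) / (79.2 - 8.1)
f_alpha = 0.8917


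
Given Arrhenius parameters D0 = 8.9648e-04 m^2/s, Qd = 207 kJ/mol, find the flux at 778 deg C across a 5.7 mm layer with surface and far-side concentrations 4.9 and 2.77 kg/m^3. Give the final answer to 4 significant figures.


Step 1: D = D0 * exp(-Qd/(R*T))
T = 778 + 273.15 = 1051.15 K
D = 8.9648e-04 * exp(-207e3 / (8.314 * 1051.15)) = 4.63179e-14 m^2/s
Step 2: J = D * (C1 - C2) / dx
J = 4.63179e-14 * (4.9 - 2.77) / 5.7e-03
J = 1.731e-11 kg/(m^2*s)


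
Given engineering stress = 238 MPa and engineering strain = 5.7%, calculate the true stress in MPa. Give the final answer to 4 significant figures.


sigma_true = sigma_eng * (1 + epsilon_eng)
sigma_true = 238 * (1 + 0.057)
sigma_true = 251.6 MPa


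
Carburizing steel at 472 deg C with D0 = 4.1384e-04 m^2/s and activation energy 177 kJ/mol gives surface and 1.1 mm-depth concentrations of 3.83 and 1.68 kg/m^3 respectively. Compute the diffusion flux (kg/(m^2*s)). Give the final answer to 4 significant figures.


Step 1: D = D0 * exp(-Qd/(R*T))
T = 472 + 273.15 = 745.15 K
D = 4.1384e-04 * exp(-177e3 / (8.314 * 745.15)) = 1.61724e-16 m^2/s
Step 2: J = D * (C1 - C2) / dx
J = 1.61724e-16 * (3.83 - 1.68) / 1.1e-03
J = 3.161e-13 kg/(m^2*s)


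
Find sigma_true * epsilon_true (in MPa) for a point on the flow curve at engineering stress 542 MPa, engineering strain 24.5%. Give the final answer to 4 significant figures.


sigma_true = sigma_eng * (1 + epsilon_eng)
sigma_true = 542 * (1 + 0.245) = 674.79 MPa
epsilon_true = ln(1 + epsilon_eng)
epsilon_true = ln(1 + 0.245) = 0.219136
sigma_true * epsilon_true = 674.79 * 0.219136 = 147.9 MPa


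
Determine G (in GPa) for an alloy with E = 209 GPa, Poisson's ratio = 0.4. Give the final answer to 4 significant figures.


G = E / (2*(1+nu))
G = 209 / (2*(1+0.4))
G = 74.64 GPa


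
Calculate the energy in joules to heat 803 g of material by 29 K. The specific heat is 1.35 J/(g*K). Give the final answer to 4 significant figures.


Q = m * cp * dT
Q = 803 * 1.35 * 29
Q = 31440 J


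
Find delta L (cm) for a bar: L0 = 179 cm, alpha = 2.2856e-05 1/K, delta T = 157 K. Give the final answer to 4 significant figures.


dL = L0 * alpha * dT
dL = 179 * 2.2856e-05 * 157
dL = 0.6423 cm


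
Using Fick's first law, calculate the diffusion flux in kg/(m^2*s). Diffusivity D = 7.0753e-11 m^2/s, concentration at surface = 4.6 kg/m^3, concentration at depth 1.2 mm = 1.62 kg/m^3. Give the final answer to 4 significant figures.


J = -D * (dC/dx) = D * (C1 - C2) / dx
J = 7.0753e-11 * (4.6 - 1.62) / 1.2e-03
J = 1.757e-07 kg/(m^2*s)


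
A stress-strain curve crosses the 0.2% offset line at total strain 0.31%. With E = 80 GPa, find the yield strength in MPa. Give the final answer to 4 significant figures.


Offset strain = 0.002
Elastic strain at yield = total_strain - offset = 3.1e-03 - 0.002 = 1.1e-03
sigma_y = E * elastic_strain = 80000 * 1.1e-03
sigma_y = 88 MPa


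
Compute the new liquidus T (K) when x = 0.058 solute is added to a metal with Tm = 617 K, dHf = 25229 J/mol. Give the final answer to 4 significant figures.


dT = R*Tm^2*x / dHf
dT = 8.314 * 617^2 * 0.058 / 25229
dT = 7.27626 K
T_new = 617 - 7.27626 = 609.7 K


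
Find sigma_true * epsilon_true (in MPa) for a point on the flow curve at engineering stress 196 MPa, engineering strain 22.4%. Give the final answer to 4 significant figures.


sigma_true = sigma_eng * (1 + epsilon_eng)
sigma_true = 196 * (1 + 0.224) = 239.904 MPa
epsilon_true = ln(1 + epsilon_eng)
epsilon_true = ln(1 + 0.224) = 0.202124
sigma_true * epsilon_true = 239.904 * 0.202124 = 48.49 MPa


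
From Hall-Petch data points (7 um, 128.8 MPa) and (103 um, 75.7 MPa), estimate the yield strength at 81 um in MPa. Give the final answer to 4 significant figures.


sigma_y = sigma0 + k / sqrt(d)
1/sqrt(d1) = 1/sqrt(7e-06) = 377.964;  1/sqrt(d2) = 98.5329
k = (sigma1 - sigma2) / (1/sqrt(d1) - 1/sqrt(d2)) = (128.8 - 75.7) / (377.964 - 98.5329) = 0.190029 MPa*m^0.5
sigma0 = sigma1 - k/sqrt(d1) = 128.8 - 0.190029*377.964 = 56.9759 MPa
sigma_y(d3) = 56.9759 + 0.190029 / sqrt(8.1e-05) = 78.09 MPa


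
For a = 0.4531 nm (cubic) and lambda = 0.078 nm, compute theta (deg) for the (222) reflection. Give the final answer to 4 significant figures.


d = a / sqrt(h^2+k^2+l^2)
d = 0.4531 / sqrt(12) = 0.130799 nm
lambda = 2*d*sin(theta)  =>  sin(theta) = lambda / (2*d)
sin(theta) = 0.078 / (2 * 0.130799) = 0.298168
theta = 17.35 deg


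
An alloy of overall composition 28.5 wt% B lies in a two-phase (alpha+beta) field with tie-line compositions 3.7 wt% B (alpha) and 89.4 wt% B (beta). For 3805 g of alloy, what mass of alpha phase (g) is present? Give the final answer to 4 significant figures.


f_alpha = (C_beta - C0) / (C_beta - C_alpha)
f_alpha = (89.4 - 28.5) / (89.4 - 3.7) = 0.710618
m_alpha = f_alpha * m_total = 0.710618 * 3805 = 2704 g


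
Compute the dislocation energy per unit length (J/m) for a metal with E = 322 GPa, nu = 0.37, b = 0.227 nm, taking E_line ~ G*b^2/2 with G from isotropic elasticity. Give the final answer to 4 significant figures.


Step 1: G = E / (2*(1+nu))
G = 322 / (2*(1+0.37)) = 117.518 GPa = 1.17518e+11 Pa
Step 2: E_line = G*b^2/2
b = 0.227 nm = 2.27e-10 m
E_line = 0.5 * 1.17518e+11 * (2.27e-10)^2 = 3.028e-09 J/m


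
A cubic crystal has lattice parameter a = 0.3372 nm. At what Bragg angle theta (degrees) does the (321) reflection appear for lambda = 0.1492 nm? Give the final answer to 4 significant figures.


d = a / sqrt(h^2+k^2+l^2)
d = 0.3372 / sqrt(14) = 0.0901205 nm
lambda = 2*d*sin(theta)  =>  sin(theta) = lambda / (2*d)
sin(theta) = 0.1492 / (2 * 0.0901205) = 0.827781
theta = 55.87 deg


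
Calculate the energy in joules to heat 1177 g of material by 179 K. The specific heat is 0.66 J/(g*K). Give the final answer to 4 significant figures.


Q = m * cp * dT
Q = 1177 * 0.66 * 179
Q = 139100 J


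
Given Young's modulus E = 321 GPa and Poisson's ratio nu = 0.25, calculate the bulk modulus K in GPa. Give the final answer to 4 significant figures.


K = E / (3*(1-2*nu))
K = 321 / (3*(1-2*0.25))
K = 214 GPa


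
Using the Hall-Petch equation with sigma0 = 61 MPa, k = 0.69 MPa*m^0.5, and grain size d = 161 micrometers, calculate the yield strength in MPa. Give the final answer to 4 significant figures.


sigma_y = sigma0 + k / sqrt(d)
d = 161 um = 1.61e-04 m
sigma_y = 61 + 0.69 / sqrt(1.61e-04)
sigma_y = 115.4 MPa


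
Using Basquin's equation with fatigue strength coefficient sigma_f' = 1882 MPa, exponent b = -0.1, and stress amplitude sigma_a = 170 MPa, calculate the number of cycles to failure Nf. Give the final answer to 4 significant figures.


sigma_a = sigma_f' * (2*Nf)^b
2*Nf = (sigma_a / sigma_f')^(1/b)
2*Nf = (170 / 1882)^(1/-0.1)
2*Nf = 2.76508e+10
Nf = 1.383e+10 cycles


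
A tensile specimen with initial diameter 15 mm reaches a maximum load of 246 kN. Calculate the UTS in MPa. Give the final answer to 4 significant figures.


A0 = pi*(d/2)^2 = pi*(15/2)^2 = 176.715 mm^2
UTS = F_max / A0 = 246*1000 / 176.715
UTS = 1392 MPa


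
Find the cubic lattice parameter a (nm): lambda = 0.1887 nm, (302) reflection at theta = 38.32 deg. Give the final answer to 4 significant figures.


d = lambda / (2*sin(theta))
d = 0.1887 / (2*sin(38.32 deg))
d = 0.152164 nm
a = d * sqrt(h^2+k^2+l^2) = 0.152164 * sqrt(13)
a = 0.5486 nm


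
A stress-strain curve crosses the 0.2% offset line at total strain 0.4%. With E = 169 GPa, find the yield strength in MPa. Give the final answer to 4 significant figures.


Offset strain = 0.002
Elastic strain at yield = total_strain - offset = 4e-03 - 0.002 = 2e-03
sigma_y = E * elastic_strain = 169000 * 2e-03
sigma_y = 338 MPa


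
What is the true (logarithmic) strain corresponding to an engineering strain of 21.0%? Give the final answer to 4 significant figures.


epsilon_true = ln(1 + epsilon_eng)
epsilon_true = ln(1 + 0.21)
epsilon_true = 0.1906


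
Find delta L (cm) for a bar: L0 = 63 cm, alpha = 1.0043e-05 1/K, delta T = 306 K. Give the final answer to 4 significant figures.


dL = L0 * alpha * dT
dL = 63 * 1.0043e-05 * 306
dL = 0.1936 cm


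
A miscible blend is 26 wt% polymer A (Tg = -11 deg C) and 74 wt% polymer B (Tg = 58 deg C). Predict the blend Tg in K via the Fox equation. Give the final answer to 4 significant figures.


1/Tg = w1/Tg1 + w2/Tg2 (in Kelvin)
Tg1 = 262.15 K, Tg2 = 331.15 K
1/Tg = 0.26/262.15 + 0.74/331.15
Tg = 309.9 K


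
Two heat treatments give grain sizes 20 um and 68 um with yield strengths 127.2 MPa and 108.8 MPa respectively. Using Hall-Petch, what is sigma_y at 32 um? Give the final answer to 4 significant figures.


sigma_y = sigma0 + k / sqrt(d)
1/sqrt(d1) = 1/sqrt(2e-05) = 223.607;  1/sqrt(d2) = 121.268
k = (sigma1 - sigma2) / (1/sqrt(d1) - 1/sqrt(d2)) = (127.2 - 108.8) / (223.607 - 121.268) = 0.179795 MPa*m^0.5
sigma0 = sigma1 - k/sqrt(d1) = 127.2 - 0.179795*223.607 = 86.9967 MPa
sigma_y(d3) = 86.9967 + 0.179795 / sqrt(3.2e-05) = 118.8 MPa


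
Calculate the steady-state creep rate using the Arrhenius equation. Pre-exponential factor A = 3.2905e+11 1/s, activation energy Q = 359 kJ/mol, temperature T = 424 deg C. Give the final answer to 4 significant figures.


rate = A * exp(-Q / (R*T))
T = 424 + 273.15 = 697.15 K
rate = 3.2905e+11 * exp(-359e3 / (8.314 * 697.15))
rate = 4.148e-16 1/s


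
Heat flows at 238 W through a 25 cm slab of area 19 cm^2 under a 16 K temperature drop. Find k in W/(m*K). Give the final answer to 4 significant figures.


k = Q*L / (A*dT)
L = 0.25 m, A = 1.9e-03 m^2
k = 238 * 0.25 / (1.9e-03 * 16)
k = 1957 W/(m*K)


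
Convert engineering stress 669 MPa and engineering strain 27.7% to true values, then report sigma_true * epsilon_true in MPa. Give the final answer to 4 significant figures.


sigma_true = sigma_eng * (1 + epsilon_eng)
sigma_true = 669 * (1 + 0.277) = 854.313 MPa
epsilon_true = ln(1 + epsilon_eng)
epsilon_true = ln(1 + 0.277) = 0.244514
sigma_true * epsilon_true = 854.313 * 0.244514 = 208.9 MPa


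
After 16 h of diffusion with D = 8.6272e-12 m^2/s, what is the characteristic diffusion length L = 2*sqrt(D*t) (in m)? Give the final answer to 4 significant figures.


t = 16 hr = 57600 s
Diffusion length = 2*sqrt(D*t)
= 2*sqrt(8.6272e-12 * 57600)
= 1.41e-03 m


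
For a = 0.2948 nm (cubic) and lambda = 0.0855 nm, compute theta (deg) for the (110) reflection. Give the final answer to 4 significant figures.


d = a / sqrt(h^2+k^2+l^2)
d = 0.2948 / sqrt(2) = 0.208455 nm
lambda = 2*d*sin(theta)  =>  sin(theta) = lambda / (2*d)
sin(theta) = 0.0855 / (2 * 0.208455) = 0.20508
theta = 11.83 deg


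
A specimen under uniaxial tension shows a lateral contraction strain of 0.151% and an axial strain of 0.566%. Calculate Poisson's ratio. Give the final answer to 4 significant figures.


nu = -epsilon_lat / epsilon_axial
Lateral strain is contraction (negative), so using magnitudes:
nu = 0.151 / 0.566
nu = 0.2668


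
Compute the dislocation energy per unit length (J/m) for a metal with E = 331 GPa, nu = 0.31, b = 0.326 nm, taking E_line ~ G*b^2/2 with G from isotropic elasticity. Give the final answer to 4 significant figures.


Step 1: G = E / (2*(1+nu))
G = 331 / (2*(1+0.31)) = 126.336 GPa = 1.26336e+11 Pa
Step 2: E_line = G*b^2/2
b = 0.326 nm = 3.26e-10 m
E_line = 0.5 * 1.26336e+11 * (3.26e-10)^2 = 6.713e-09 J/m


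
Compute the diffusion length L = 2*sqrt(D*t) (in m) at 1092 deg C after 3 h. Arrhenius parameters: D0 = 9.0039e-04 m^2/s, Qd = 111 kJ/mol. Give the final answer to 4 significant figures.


Step 1: D = D0 * exp(-Qd/(R*T))
T = 1365.15 K
D = 9.0039e-04 * exp(-111e3 / (8.314 * 1365.15)) = 5.09439e-08 m^2/s
Step 2: L = 2*sqrt(D*t)
t = 3 h = 10800 s
L = 2*sqrt(5.09439e-08 * 10800) = 0.04691 m


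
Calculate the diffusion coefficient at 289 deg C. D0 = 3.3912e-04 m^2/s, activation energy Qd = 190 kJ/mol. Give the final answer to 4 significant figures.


D = D0 * exp(-Qd / (R*T))
T = 562.15 K
D = 3.3912e-04 * exp(-190e3 / (8.314 * 562.15))
D = 7.499e-22 m^2/s


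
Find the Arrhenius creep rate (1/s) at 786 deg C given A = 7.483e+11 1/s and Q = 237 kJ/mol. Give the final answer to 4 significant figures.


rate = A * exp(-Q / (R*T))
T = 786 + 273.15 = 1059.15 K
rate = 7.483e+11 * exp(-237e3 / (8.314 * 1059.15))
rate = 1.533 1/s


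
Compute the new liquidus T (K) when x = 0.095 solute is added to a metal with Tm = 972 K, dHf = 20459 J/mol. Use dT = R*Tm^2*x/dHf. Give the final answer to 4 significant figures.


dT = R*Tm^2*x / dHf
dT = 8.314 * 972^2 * 0.095 / 20459
dT = 36.4739 K
T_new = 972 - 36.4739 = 935.5 K


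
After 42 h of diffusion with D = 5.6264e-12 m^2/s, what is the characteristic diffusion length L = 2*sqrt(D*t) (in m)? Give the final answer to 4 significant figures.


t = 42 hr = 151200 s
Diffusion length = 2*sqrt(D*t)
= 2*sqrt(5.6264e-12 * 151200)
= 1.845e-03 m


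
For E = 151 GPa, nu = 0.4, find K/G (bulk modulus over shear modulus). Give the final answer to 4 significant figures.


G = E / (2*(1+nu))
G = 151 / (2*(1+0.4)) = 53.9286 GPa
K = E / (3*(1-2*nu))
K = 151 / (3*(1-2*0.4)) = 251.667 GPa
K/G = 251.667 / 53.9286 = 4.667


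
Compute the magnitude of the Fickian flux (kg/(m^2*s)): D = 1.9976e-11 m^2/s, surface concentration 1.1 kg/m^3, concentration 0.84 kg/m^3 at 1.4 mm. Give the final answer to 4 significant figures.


J = -D * (dC/dx) = D * (C1 - C2) / dx
J = 1.9976e-11 * (1.1 - 0.84) / 1.4e-03
J = 3.71e-09 kg/(m^2*s)


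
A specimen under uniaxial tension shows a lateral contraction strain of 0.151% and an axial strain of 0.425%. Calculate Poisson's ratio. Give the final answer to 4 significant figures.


nu = -epsilon_lat / epsilon_axial
Lateral strain is contraction (negative), so using magnitudes:
nu = 0.151 / 0.425
nu = 0.3553


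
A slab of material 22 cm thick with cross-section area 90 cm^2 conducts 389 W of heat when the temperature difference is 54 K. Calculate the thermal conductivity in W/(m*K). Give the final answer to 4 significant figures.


k = Q*L / (A*dT)
L = 0.22 m, A = 9e-03 m^2
k = 389 * 0.22 / (9e-03 * 54)
k = 176.1 W/(m*K)


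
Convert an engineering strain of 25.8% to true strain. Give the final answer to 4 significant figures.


epsilon_true = ln(1 + epsilon_eng)
epsilon_true = ln(1 + 0.258)
epsilon_true = 0.2295


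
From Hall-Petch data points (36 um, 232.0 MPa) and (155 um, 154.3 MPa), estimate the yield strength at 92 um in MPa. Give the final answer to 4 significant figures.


sigma_y = sigma0 + k / sqrt(d)
1/sqrt(d1) = 1/sqrt(3.6e-05) = 166.667;  1/sqrt(d2) = 80.3219
k = (sigma1 - sigma2) / (1/sqrt(d1) - 1/sqrt(d2)) = (232.0 - 154.3) / (166.667 - 80.3219) = 0.899881 MPa*m^0.5
sigma0 = sigma1 - k/sqrt(d1) = 232.0 - 0.899881*166.667 = 82.0198 MPa
sigma_y(d3) = 82.0198 + 0.899881 / sqrt(9.2e-05) = 175.8 MPa


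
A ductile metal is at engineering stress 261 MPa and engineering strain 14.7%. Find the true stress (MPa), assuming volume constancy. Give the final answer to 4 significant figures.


sigma_true = sigma_eng * (1 + epsilon_eng)
sigma_true = 261 * (1 + 0.147)
sigma_true = 299.4 MPa


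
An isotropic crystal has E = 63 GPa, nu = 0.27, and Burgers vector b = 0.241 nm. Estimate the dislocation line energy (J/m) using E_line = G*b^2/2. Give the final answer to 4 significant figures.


Step 1: G = E / (2*(1+nu))
G = 63 / (2*(1+0.27)) = 24.8031 GPa = 2.48031e+10 Pa
Step 2: E_line = G*b^2/2
b = 0.241 nm = 2.41e-10 m
E_line = 0.5 * 2.48031e+10 * (2.41e-10)^2 = 7.203e-10 J/m


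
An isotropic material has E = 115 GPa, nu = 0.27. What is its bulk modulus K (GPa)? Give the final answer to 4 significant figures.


K = E / (3*(1-2*nu))
K = 115 / (3*(1-2*0.27))
K = 83.33 GPa


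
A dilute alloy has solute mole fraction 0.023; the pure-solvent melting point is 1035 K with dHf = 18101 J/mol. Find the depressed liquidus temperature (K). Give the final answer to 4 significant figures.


dT = R*Tm^2*x / dHf
dT = 8.314 * 1035^2 * 0.023 / 18101
dT = 11.3166 K
T_new = 1035 - 11.3166 = 1024 K


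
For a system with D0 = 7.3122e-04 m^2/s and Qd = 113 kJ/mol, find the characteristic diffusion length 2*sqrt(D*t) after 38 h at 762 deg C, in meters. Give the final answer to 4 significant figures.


Step 1: D = D0 * exp(-Qd/(R*T))
T = 1035.15 K
D = 7.3122e-04 * exp(-113e3 / (8.314 * 1035.15)) = 1.4513e-09 m^2/s
Step 2: L = 2*sqrt(D*t)
t = 38 h = 136800 s
L = 2*sqrt(1.4513e-09 * 136800) = 0.02818 m


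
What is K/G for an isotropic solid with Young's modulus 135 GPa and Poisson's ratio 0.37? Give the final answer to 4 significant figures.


G = E / (2*(1+nu))
G = 135 / (2*(1+0.37)) = 49.2701 GPa
K = E / (3*(1-2*nu))
K = 135 / (3*(1-2*0.37)) = 173.077 GPa
K/G = 173.077 / 49.2701 = 3.513


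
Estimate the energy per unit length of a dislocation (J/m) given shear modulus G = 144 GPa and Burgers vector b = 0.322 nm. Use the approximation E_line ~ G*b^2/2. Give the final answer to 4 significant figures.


E = G*b^2/2
b = 0.322 nm = 3.22e-10 m
G = 144 GPa = 1.44e+11 Pa
E = 0.5 * 1.44e+11 * (3.22e-10)^2
E = 7.465e-09 J/m


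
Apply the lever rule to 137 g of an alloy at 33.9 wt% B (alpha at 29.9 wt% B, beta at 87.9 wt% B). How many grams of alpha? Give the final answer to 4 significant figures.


f_alpha = (C_beta - C0) / (C_beta - C_alpha)
f_alpha = (87.9 - 33.9) / (87.9 - 29.9) = 0.931034
m_alpha = f_alpha * m_total = 0.931034 * 137 = 127.6 g


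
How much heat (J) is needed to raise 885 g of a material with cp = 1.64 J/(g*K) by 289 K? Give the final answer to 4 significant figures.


Q = m * cp * dT
Q = 885 * 1.64 * 289
Q = 419500 J


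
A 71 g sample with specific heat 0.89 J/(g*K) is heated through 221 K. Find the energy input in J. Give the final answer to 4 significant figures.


Q = m * cp * dT
Q = 71 * 0.89 * 221
Q = 13960 J


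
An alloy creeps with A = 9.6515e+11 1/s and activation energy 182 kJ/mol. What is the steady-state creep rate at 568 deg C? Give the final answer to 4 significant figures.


rate = A * exp(-Q / (R*T))
T = 568 + 273.15 = 841.15 K
rate = 9.6515e+11 * exp(-182e3 / (8.314 * 841.15))
rate = 4.81 1/s


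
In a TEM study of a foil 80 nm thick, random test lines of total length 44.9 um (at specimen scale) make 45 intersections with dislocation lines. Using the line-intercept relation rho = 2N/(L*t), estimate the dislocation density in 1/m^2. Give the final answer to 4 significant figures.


rho = 2N / (L * t)
L = 44.9 um = 4.49e-05 m, t = 80 nm = 8e-08 m
rho = 2 * 45 / (4.49e-05 * 8e-08)
rho = 2.506e+13 1/m^2


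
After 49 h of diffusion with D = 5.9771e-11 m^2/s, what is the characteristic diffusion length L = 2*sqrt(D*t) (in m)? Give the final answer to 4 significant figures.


t = 49 hr = 176400 s
Diffusion length = 2*sqrt(D*t)
= 2*sqrt(5.9771e-11 * 176400)
= 6.494e-03 m


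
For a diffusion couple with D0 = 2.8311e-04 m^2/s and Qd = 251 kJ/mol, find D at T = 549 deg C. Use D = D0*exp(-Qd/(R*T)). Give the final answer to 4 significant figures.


D = D0 * exp(-Qd / (R*T))
T = 822.15 K
D = 2.8311e-04 * exp(-251e3 / (8.314 * 822.15))
D = 3.194e-20 m^2/s


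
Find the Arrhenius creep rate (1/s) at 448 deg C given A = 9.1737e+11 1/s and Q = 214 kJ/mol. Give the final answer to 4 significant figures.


rate = A * exp(-Q / (R*T))
T = 448 + 273.15 = 721.15 K
rate = 9.1737e+11 * exp(-214e3 / (8.314 * 721.15))
rate = 2.894e-04 1/s


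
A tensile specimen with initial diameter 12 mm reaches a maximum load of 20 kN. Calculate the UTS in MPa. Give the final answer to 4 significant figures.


A0 = pi*(d/2)^2 = pi*(12/2)^2 = 113.097 mm^2
UTS = F_max / A0 = 20*1000 / 113.097
UTS = 176.8 MPa


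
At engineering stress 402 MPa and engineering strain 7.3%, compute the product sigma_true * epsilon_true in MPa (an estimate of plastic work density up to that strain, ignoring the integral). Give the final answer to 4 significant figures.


sigma_true = sigma_eng * (1 + epsilon_eng)
sigma_true = 402 * (1 + 0.073) = 431.346 MPa
epsilon_true = ln(1 + epsilon_eng)
epsilon_true = ln(1 + 0.073) = 0.0704585
sigma_true * epsilon_true = 431.346 * 0.0704585 = 30.39 MPa


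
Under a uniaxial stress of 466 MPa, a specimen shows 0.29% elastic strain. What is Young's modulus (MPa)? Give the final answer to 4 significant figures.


E = sigma / epsilon
epsilon = 0.29% = 2.9e-03
E = 466 / 2.9e-03
E = 160700 MPa
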